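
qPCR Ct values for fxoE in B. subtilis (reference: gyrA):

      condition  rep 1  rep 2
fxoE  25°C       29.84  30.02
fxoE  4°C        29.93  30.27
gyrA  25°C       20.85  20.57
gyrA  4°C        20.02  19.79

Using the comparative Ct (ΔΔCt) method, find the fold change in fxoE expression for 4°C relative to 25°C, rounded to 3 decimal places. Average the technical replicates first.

0.509

Mean Ct: fxoE 25°C 29.930; fxoE 4°C 30.100; gyrA 25°C 20.710; gyrA 4°C 19.905
ΔCt(25°C) = 29.930 − 20.710 = 9.220
ΔCt(4°C) = 30.100 − 19.905 = 10.195
ΔΔCt = 10.195 − 9.220 = 0.975
Fold change = 2^(−0.975) = 0.5087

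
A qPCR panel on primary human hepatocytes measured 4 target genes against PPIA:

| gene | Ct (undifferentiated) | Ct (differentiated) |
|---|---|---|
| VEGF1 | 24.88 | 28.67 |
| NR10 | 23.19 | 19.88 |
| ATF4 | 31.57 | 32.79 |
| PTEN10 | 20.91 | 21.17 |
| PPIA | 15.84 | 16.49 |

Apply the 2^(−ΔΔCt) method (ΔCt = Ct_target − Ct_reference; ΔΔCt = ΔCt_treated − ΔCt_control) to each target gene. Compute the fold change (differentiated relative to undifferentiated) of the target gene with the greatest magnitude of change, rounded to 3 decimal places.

15.562

VEGF1: ΔΔCt = (28.67−16.49) − (24.88−15.84) = 12.18 − 9.04 = 3.14; fold change = 2^-3.14 = 0.113
NR10: ΔΔCt = (19.88−16.49) − (23.19−15.84) = 3.39 − 7.35 = -3.96; fold change = 2^3.96 = 15.562
ATF4: ΔΔCt = (32.79−16.49) − (31.57−15.84) = 16.30 − 15.73 = 0.57; fold change = 2^-0.57 = 0.674
PTEN10: ΔΔCt = (21.17−16.49) − (20.91−15.84) = 4.68 − 5.07 = -0.39; fold change = 2^0.39 = 1.310
NR10 has the largest |ΔΔCt| = 3.96.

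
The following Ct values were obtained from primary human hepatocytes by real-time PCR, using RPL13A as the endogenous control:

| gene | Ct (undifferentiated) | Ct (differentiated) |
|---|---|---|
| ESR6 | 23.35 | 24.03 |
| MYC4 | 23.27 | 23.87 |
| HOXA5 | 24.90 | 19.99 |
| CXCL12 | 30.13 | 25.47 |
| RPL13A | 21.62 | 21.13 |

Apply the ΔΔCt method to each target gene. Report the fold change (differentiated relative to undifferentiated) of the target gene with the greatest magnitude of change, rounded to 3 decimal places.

21.407

ESR6: ΔΔCt = (24.03−21.13) − (23.35−21.62) = 2.90 − 1.73 = 1.17; fold change = 2^-1.17 = 0.444
MYC4: ΔΔCt = (23.87−21.13) − (23.27−21.62) = 2.74 − 1.65 = 1.09; fold change = 2^-1.09 = 0.470
HOXA5: ΔΔCt = (19.99−21.13) − (24.90−21.62) = -1.14 − 3.28 = -4.42; fold change = 2^4.42 = 21.407
CXCL12: ΔΔCt = (25.47−21.13) − (30.13−21.62) = 4.34 − 8.51 = -4.17; fold change = 2^4.17 = 18.001
HOXA5 has the largest |ΔΔCt| = 4.42.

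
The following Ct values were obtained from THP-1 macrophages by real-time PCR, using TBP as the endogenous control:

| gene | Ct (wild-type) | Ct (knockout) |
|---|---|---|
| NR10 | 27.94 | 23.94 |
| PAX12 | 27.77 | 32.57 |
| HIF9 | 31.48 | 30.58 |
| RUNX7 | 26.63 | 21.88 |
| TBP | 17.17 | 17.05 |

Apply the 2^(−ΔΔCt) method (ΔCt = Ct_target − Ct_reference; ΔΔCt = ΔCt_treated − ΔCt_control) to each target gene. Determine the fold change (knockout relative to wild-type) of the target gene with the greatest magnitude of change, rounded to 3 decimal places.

NR10: ΔΔCt = (23.94−17.05) − (27.94−17.17) = 6.89 − 10.77 = -3.88; fold change = 2^3.88 = 14.723
PAX12: ΔΔCt = (32.57−17.05) − (27.77−17.17) = 15.52 − 10.60 = 4.92; fold change = 2^-4.92 = 0.033
HIF9: ΔΔCt = (30.58−17.05) − (31.48−17.17) = 13.53 − 14.31 = -0.78; fold change = 2^0.78 = 1.717
RUNX7: ΔΔCt = (21.88−17.05) − (26.63−17.17) = 4.83 − 9.46 = -4.63; fold change = 2^4.63 = 24.761
PAX12 has the largest |ΔΔCt| = 4.92.

0.033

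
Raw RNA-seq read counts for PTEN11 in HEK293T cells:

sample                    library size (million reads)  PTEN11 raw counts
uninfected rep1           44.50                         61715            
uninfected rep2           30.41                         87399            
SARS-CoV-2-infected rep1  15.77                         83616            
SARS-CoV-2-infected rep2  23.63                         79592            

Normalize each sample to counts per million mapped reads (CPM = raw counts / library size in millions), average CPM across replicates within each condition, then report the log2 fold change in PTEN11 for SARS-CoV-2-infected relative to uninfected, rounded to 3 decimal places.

CPM(uninfected rep1) = 61715 / 44.50 = 1386.8539
CPM(uninfected rep2) = 87399 / 30.41 = 2874.0217
CPM(SARS-CoV-2-infected rep1) = 83616 / 15.77 = 5302.2194
CPM(SARS-CoV-2-infected rep2) = 79592 / 23.63 = 3368.2607
mean CPM(uninfected) = 2130.4378; mean CPM(SARS-CoV-2-infected) = 4335.2400
Fold change = 4335.2400 / 2130.4378 = 2.03491
log2(2.03491) = 1.0250

1.025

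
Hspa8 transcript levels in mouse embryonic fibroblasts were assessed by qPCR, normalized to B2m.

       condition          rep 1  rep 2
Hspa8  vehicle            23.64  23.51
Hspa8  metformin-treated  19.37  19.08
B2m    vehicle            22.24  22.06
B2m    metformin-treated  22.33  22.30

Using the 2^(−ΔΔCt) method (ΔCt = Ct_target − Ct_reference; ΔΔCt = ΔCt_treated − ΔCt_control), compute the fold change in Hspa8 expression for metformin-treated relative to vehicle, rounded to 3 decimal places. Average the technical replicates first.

Mean Ct: Hspa8 vehicle 23.575; Hspa8 metformin-treated 19.225; B2m vehicle 22.150; B2m metformin-treated 22.315
ΔCt(vehicle) = 23.575 − 22.150 = 1.425
ΔCt(metformin-treated) = 19.225 − 22.315 = -3.090
ΔΔCt = -3.090 − 1.425 = -4.515
Fold change = 2^(−(-4.515)) = 2^4.515 = 22.8639

22.864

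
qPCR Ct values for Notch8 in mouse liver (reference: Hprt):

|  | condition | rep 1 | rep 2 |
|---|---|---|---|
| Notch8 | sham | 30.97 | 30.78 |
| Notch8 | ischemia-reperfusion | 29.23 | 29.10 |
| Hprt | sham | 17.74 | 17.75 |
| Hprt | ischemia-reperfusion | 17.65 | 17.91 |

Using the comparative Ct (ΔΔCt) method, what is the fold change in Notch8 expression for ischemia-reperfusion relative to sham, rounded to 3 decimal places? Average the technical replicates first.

3.352

Mean Ct: Notch8 sham 30.875; Notch8 ischemia-reperfusion 29.165; Hprt sham 17.745; Hprt ischemia-reperfusion 17.780
ΔCt(sham) = 30.875 − 17.745 = 13.130
ΔCt(ischemia-reperfusion) = 29.165 − 17.780 = 11.385
ΔΔCt = 11.385 − 13.130 = -1.745
Fold change = 2^(−(-1.745)) = 2^1.745 = 3.3519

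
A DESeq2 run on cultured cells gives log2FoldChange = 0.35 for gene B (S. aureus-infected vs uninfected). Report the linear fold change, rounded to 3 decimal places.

Fold change = 2^(0.35) = 1.2746

1.275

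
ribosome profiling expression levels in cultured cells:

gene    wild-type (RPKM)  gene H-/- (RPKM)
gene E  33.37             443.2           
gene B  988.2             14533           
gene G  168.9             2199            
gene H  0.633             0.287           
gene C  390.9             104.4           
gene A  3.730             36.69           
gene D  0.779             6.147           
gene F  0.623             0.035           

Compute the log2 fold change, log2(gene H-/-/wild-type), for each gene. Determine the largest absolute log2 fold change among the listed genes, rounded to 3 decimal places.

log2(443.2/33.37) = 3.731  (gene E)
log2(14533/988.2) = 3.878  (gene B)
log2(2199/168.9) = 3.703  (gene G)
log2(0.287/0.633) = -1.141  (gene H)
log2(104.4/390.9) = -1.905  (gene C)
log2(36.69/3.730) = 3.298  (gene A)
log2(6.147/0.779) = 2.980  (gene D)
log2(0.035/0.623) = -4.154  (gene F)
The largest magnitude belongs to gene F.

4.154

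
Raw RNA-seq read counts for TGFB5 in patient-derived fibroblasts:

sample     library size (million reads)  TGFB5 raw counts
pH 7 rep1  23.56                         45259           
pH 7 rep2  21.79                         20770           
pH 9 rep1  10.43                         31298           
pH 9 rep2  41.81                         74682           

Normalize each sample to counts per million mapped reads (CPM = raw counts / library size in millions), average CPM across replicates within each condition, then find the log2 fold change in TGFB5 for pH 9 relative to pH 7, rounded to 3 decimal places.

0.736

CPM(pH 7 rep1) = 45259 / 23.56 = 1921.0102
CPM(pH 7 rep2) = 20770 / 21.79 = 953.1895
CPM(pH 9 rep1) = 31298 / 10.43 = 3000.7670
CPM(pH 9 rep2) = 74682 / 41.81 = 1786.2234
mean CPM(pH 7) = 1437.0999; mean CPM(pH 9) = 2393.4952
Fold change = 2393.4952 / 1437.0999 = 1.66550
log2(1.66550) = 0.7360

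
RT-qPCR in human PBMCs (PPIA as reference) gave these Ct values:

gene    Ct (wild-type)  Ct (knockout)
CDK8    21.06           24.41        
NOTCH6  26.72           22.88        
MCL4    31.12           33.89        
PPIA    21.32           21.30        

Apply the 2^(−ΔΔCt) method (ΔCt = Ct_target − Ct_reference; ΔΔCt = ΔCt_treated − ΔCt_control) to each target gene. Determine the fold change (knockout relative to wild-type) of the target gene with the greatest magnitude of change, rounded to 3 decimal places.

14.123

CDK8: ΔΔCt = (24.41−21.30) − (21.06−21.32) = 3.11 − (-0.26) = 3.37; fold change = 2^-3.37 = 0.097
NOTCH6: ΔΔCt = (22.88−21.30) − (26.72−21.32) = 1.58 − 5.40 = -3.82; fold change = 2^3.82 = 14.123
MCL4: ΔΔCt = (33.89−21.30) − (31.12−21.32) = 12.59 − 9.80 = 2.79; fold change = 2^-2.79 = 0.145
NOTCH6 has the largest |ΔΔCt| = 3.82.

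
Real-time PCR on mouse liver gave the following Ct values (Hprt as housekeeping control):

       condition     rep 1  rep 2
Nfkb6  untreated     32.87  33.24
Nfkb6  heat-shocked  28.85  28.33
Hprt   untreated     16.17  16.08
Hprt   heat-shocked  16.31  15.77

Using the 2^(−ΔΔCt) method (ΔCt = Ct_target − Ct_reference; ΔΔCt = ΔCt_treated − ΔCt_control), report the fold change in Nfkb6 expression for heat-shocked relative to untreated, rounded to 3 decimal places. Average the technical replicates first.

Mean Ct: Nfkb6 untreated 33.055; Nfkb6 heat-shocked 28.590; Hprt untreated 16.125; Hprt heat-shocked 16.040
ΔCt(untreated) = 33.055 − 16.125 = 16.930
ΔCt(heat-shocked) = 28.590 − 16.040 = 12.550
ΔΔCt = 12.550 − 16.930 = -4.380
Fold change = 2^(−(-4.380)) = 2^4.380 = 20.8215

20.821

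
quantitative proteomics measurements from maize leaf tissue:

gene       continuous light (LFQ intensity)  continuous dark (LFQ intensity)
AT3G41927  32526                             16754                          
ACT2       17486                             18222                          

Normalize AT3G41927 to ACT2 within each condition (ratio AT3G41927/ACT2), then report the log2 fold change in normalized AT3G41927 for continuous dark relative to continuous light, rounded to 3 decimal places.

AT3G41927/ACT2 (continuous light) = 32526 / 17486 = 1.8601
AT3G41927/ACT2 (continuous dark) = 16754 / 18222 = 0.91944
Fold change = 0.91944 / 1.8601 = 0.4943
log2(0.4943) = -1.0166

-1.017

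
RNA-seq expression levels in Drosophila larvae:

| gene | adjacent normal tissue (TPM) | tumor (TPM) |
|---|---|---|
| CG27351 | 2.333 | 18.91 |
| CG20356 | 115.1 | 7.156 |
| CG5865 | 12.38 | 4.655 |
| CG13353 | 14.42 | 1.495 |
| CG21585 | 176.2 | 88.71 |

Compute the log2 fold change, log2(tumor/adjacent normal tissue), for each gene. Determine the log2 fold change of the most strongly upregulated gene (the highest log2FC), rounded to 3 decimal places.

log2(18.91/2.333) = 3.019  (CG27351)
log2(7.156/115.1) = -4.008  (CG20356)
log2(4.655/12.38) = -1.411  (CG5865)
log2(1.495/14.42) = -3.270  (CG13353)
log2(88.71/176.2) = -0.990  (CG21585)
CG27351 is most strongly upregulated.

3.019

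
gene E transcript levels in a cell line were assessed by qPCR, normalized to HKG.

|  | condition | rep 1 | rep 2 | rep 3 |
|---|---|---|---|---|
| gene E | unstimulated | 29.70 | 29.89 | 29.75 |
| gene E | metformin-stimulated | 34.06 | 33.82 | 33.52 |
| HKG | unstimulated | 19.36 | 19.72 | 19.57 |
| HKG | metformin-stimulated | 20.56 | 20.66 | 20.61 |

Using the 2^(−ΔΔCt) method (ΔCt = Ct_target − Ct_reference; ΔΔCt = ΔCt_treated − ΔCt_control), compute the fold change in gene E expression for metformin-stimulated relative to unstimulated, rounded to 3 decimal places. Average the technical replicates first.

Mean Ct: gene E unstimulated 29.780; gene E metformin-stimulated 33.800; HKG unstimulated 19.550; HKG metformin-stimulated 20.610
ΔCt(unstimulated) = 29.780 − 19.550 = 10.230
ΔCt(metformin-stimulated) = 33.800 − 20.610 = 13.190
ΔΔCt = 13.190 − 10.230 = 2.960
Fold change = 2^(−2.960) = 0.1285

0.129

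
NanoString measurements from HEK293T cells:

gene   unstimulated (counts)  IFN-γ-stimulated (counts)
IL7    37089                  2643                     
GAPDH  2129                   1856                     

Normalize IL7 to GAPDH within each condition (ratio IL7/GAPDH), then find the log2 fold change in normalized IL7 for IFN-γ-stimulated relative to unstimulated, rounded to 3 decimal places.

-3.613

IL7/GAPDH (unstimulated) = 37089 / 2129 = 17.421
IL7/GAPDH (IFN-γ-stimulated) = 2643 / 1856 = 1.424
Fold change = 1.424 / 17.421 = 0.0817
log2(0.0817) = -3.6128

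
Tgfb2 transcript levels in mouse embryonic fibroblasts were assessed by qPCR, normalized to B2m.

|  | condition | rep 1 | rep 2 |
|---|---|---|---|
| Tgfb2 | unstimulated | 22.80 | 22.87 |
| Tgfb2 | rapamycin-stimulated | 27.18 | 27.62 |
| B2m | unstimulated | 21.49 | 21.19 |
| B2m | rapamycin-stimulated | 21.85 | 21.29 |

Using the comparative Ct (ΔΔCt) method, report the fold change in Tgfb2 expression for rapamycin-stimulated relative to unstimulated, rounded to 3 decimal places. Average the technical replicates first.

Mean Ct: Tgfb2 unstimulated 22.835; Tgfb2 rapamycin-stimulated 27.400; B2m unstimulated 21.340; B2m rapamycin-stimulated 21.570
ΔCt(unstimulated) = 22.835 − 21.340 = 1.495
ΔCt(rapamycin-stimulated) = 27.400 − 21.570 = 5.830
ΔΔCt = 5.830 − 1.495 = 4.335
Fold change = 2^(−4.335) = 0.0495

0.050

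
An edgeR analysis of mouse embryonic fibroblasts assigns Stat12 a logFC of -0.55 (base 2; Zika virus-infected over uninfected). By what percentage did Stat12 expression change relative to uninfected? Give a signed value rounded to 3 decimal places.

-31.698%

Fold change = 2^(-0.55) = 0.6830
Percent change = (FC − 1) × 100% = (0.6830 − 1) × 100 = -31.698%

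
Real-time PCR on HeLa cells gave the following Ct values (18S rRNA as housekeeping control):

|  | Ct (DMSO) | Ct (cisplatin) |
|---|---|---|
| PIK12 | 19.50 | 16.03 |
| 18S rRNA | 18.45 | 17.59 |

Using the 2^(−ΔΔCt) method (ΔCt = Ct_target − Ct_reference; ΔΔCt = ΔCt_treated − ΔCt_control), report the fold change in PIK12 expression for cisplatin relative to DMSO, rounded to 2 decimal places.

ΔCt(DMSO) = 19.500 − 18.450 = 1.050
ΔCt(cisplatin) = 16.030 − 17.590 = -1.560
ΔΔCt = -1.560 − 1.050 = -2.610
Fold change = 2^(−(-2.610)) = 2^2.610 = 6.105

6.11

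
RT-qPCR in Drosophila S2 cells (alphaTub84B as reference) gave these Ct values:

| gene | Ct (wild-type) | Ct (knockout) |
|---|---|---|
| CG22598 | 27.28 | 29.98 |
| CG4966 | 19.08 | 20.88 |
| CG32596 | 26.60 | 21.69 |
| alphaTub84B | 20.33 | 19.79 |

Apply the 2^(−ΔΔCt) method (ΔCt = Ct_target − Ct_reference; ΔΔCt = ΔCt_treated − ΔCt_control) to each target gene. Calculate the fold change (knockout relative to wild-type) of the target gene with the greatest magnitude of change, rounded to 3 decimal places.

20.678

CG22598: ΔΔCt = (29.98−19.79) − (27.28−20.33) = 10.19 − 6.95 = 3.24; fold change = 2^-3.24 = 0.106
CG4966: ΔΔCt = (20.88−19.79) − (19.08−20.33) = 1.09 − (-1.25) = 2.34; fold change = 2^-2.34 = 0.198
CG32596: ΔΔCt = (21.69−19.79) − (26.60−20.33) = 1.90 − 6.27 = -4.37; fold change = 2^4.37 = 20.678
CG32596 has the largest |ΔΔCt| = 4.37.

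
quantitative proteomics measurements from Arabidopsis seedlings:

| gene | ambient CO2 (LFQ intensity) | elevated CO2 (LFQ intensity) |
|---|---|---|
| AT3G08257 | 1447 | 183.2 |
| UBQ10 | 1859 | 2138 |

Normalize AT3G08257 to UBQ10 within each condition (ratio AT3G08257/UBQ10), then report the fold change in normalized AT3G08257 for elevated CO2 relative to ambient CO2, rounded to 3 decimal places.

AT3G08257/UBQ10 (ambient CO2) = 1447 / 1859 = 0.77838
AT3G08257/UBQ10 (elevated CO2) = 183.2 / 2138 = 0.085688
Fold change = 0.085688 / 0.77838 = 0.1101

0.110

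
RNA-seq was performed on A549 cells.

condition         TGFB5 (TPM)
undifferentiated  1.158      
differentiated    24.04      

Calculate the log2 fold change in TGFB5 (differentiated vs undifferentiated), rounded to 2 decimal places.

Fold change = 24.04 / 1.158 = 20.7599
log2(20.7599) = 4.376

4.38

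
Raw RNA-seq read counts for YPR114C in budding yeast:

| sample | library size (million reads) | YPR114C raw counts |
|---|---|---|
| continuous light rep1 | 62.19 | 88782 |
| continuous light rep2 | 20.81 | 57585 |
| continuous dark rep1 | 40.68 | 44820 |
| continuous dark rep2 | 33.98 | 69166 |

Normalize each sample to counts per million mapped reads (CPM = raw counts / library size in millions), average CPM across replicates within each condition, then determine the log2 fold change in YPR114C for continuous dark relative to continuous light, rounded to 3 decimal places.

CPM(continuous light rep1) = 88782 / 62.19 = 1427.5929
CPM(continuous light rep2) = 57585 / 20.81 = 2767.1792
CPM(continuous dark rep1) = 44820 / 40.68 = 1101.7699
CPM(continuous dark rep2) = 69166 / 33.98 = 2035.4915
mean CPM(continuous light) = 2097.3861; mean CPM(continuous dark) = 1568.6307
Fold change = 1568.6307 / 2097.3861 = 0.74790
log2(0.74790) = -0.4191

-0.419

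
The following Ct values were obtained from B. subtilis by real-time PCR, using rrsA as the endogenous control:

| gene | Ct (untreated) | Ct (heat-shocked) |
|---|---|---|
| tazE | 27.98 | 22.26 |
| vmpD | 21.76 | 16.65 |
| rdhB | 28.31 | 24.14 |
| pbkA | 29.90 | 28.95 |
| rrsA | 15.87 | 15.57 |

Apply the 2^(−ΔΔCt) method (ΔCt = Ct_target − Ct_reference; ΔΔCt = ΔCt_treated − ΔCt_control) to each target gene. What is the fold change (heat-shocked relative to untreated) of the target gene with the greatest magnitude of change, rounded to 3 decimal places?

tazE: ΔΔCt = (22.26−15.57) − (27.98−15.87) = 6.69 − 12.11 = -5.42; fold change = 2^5.42 = 42.814
vmpD: ΔΔCt = (16.65−15.57) − (21.76−15.87) = 1.08 − 5.89 = -4.81; fold change = 2^4.81 = 28.051
rdhB: ΔΔCt = (24.14−15.57) − (28.31−15.87) = 8.57 − 12.44 = -3.87; fold change = 2^3.87 = 14.621
pbkA: ΔΔCt = (28.95−15.57) − (29.90−15.87) = 13.38 − 14.03 = -0.65; fold change = 2^0.65 = 1.569
tazE has the largest |ΔΔCt| = 5.42.

42.814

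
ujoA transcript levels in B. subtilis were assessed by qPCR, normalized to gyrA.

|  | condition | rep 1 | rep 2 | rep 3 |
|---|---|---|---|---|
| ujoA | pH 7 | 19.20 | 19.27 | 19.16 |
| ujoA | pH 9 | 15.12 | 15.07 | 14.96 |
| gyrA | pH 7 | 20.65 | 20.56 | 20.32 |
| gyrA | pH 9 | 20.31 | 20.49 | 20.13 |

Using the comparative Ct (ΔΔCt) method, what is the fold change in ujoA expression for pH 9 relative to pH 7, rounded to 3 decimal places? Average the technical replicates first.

Mean Ct: ujoA pH 7 19.210; ujoA pH 9 15.050; gyrA pH 7 20.510; gyrA pH 9 20.310
ΔCt(pH 7) = 19.210 − 20.510 = -1.300
ΔCt(pH 9) = 15.050 − 20.310 = -5.260
ΔΔCt = -5.260 − (-1.300) = -3.960
Fold change = 2^(−(-3.960)) = 2^3.960 = 15.5625

15.562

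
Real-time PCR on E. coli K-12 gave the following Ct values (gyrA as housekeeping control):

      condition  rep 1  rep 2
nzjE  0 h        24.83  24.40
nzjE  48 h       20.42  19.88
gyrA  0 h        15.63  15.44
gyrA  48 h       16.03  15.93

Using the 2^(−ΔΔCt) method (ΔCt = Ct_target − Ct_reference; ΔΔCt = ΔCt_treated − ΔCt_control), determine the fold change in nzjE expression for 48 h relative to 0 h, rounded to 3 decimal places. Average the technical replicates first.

30.065

Mean Ct: nzjE 0 h 24.615; nzjE 48 h 20.150; gyrA 0 h 15.535; gyrA 48 h 15.980
ΔCt(0 h) = 24.615 − 15.535 = 9.080
ΔCt(48 h) = 20.150 − 15.980 = 4.170
ΔΔCt = 4.170 − 9.080 = -4.910
Fold change = 2^(−(-4.910)) = 2^4.910 = 30.0647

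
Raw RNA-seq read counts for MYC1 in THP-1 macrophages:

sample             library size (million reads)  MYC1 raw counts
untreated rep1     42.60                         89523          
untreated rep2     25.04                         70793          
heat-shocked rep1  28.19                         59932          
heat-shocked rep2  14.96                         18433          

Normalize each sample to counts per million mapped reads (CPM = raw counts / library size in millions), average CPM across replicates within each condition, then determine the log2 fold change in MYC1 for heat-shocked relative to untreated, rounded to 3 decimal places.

CPM(untreated rep1) = 89523 / 42.60 = 2101.4789
CPM(untreated rep2) = 70793 / 25.04 = 2827.1965
CPM(heat-shocked rep1) = 59932 / 28.19 = 2126.0021
CPM(heat-shocked rep2) = 18433 / 14.96 = 1232.1524
mean CPM(untreated) = 2464.3377; mean CPM(heat-shocked) = 1679.0773
Fold change = 1679.0773 / 2464.3377 = 0.68135
log2(0.68135) = -0.5535

-0.554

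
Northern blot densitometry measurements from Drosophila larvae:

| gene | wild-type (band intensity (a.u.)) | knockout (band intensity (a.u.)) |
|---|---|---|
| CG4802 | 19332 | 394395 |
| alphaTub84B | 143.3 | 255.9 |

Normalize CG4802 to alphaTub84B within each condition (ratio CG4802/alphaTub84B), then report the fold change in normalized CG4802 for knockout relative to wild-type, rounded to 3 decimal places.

11.424

CG4802/alphaTub84B (wild-type) = 19332 / 143.3 = 134.91
CG4802/alphaTub84B (knockout) = 394395 / 255.9 = 1541.2
Fold change = 1541.2 / 134.91 = 11.4243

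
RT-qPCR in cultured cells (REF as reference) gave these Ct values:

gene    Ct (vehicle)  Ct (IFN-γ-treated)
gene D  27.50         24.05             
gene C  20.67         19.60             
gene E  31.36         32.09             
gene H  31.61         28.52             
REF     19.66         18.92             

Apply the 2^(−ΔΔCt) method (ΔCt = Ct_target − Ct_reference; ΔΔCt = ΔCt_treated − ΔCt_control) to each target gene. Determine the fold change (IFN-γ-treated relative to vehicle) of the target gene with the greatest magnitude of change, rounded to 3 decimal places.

gene D: ΔΔCt = (24.05−18.92) − (27.50−19.66) = 5.13 − 7.84 = -2.71; fold change = 2^2.71 = 6.543
gene C: ΔΔCt = (19.60−18.92) − (20.67−19.66) = 0.68 − 1.01 = -0.33; fold change = 2^0.33 = 1.257
gene E: ΔΔCt = (32.09−18.92) − (31.36−19.66) = 13.17 − 11.70 = 1.47; fold change = 2^-1.47 = 0.361
gene H: ΔΔCt = (28.52−18.92) − (31.61−19.66) = 9.60 − 11.95 = -2.35; fold change = 2^2.35 = 5.098
gene D has the largest |ΔΔCt| = 2.71.

6.543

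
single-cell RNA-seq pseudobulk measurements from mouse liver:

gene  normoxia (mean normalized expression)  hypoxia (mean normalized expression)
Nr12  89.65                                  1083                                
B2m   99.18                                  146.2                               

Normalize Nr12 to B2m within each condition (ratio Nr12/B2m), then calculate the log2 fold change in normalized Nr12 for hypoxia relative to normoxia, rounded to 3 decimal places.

3.035

Nr12/B2m (normoxia) = 89.65 / 99.18 = 0.90391
Nr12/B2m (hypoxia) = 1083 / 146.2 = 7.4077
Fold change = 7.4077 / 0.90391 = 8.1951
log2(8.1951) = 3.0348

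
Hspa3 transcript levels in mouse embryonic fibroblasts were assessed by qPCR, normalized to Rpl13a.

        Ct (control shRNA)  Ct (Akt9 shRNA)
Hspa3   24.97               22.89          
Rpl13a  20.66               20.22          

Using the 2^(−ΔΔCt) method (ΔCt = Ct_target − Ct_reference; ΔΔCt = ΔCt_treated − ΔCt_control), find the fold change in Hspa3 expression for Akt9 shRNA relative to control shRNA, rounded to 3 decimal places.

ΔCt(control shRNA) = 24.970 − 20.660 = 4.310
ΔCt(Akt9 shRNA) = 22.890 − 20.220 = 2.670
ΔΔCt = 2.670 − 4.310 = -1.640
Fold change = 2^(−(-1.640)) = 2^1.640 = 3.1167

3.117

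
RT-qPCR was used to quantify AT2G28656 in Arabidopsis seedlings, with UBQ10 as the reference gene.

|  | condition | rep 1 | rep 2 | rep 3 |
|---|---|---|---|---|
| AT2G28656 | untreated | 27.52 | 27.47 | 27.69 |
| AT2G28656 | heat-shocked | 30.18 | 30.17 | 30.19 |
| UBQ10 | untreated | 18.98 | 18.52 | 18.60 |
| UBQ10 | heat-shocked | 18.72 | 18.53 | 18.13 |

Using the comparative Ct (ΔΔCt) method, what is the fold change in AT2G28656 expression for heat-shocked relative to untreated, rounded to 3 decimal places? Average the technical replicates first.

0.138

Mean Ct: AT2G28656 untreated 27.560; AT2G28656 heat-shocked 30.180; UBQ10 untreated 18.700; UBQ10 heat-shocked 18.460
ΔCt(untreated) = 27.560 − 18.700 = 8.860
ΔCt(heat-shocked) = 30.180 − 18.460 = 11.720
ΔΔCt = 11.720 − 8.860 = 2.860
Fold change = 2^(−2.860) = 0.1377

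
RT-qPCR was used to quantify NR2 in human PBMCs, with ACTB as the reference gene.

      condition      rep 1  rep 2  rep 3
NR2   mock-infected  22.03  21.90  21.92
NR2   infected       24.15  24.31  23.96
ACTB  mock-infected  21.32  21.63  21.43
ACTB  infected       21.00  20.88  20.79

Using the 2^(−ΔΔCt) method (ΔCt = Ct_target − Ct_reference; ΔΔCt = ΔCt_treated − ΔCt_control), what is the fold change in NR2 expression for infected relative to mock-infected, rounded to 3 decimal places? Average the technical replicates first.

Mean Ct: NR2 mock-infected 21.950; NR2 infected 24.140; ACTB mock-infected 21.460; ACTB infected 20.890
ΔCt(mock-infected) = 21.950 − 21.460 = 0.490
ΔCt(infected) = 24.140 − 20.890 = 3.250
ΔΔCt = 3.250 − 0.490 = 2.760
Fold change = 2^(−2.760) = 0.1476

0.148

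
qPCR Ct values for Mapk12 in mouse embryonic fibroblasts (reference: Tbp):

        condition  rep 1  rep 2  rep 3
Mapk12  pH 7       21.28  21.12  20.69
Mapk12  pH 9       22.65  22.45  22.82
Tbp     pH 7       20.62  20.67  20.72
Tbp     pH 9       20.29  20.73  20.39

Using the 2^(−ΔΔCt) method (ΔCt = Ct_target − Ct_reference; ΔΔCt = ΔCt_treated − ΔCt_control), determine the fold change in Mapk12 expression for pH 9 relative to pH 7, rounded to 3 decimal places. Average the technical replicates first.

0.285

Mean Ct: Mapk12 pH 7 21.030; Mapk12 pH 9 22.640; Tbp pH 7 20.670; Tbp pH 9 20.470
ΔCt(pH 7) = 21.030 − 20.670 = 0.360
ΔCt(pH 9) = 22.640 − 20.470 = 2.170
ΔΔCt = 2.170 − 0.360 = 1.810
Fold change = 2^(−1.810) = 0.2852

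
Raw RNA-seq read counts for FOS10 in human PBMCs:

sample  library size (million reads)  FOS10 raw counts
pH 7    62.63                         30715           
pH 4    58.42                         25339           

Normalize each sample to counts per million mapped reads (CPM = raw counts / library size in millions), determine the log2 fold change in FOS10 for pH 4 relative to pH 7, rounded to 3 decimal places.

CPM(pH 7) = 30715 / 62.63 = 490.4199
CPM(pH 4) = 25339 / 58.42 = 433.7384
Fold change = 433.7384 / 490.4199 = 0.88442
log2(0.88442) = -0.1772

-0.177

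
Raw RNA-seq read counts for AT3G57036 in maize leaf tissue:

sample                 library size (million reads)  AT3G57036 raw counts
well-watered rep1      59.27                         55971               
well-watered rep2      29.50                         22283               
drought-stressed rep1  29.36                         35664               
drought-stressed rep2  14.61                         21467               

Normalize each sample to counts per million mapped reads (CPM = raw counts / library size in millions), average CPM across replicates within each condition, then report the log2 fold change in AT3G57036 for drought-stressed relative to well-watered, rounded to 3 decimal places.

0.659

CPM(well-watered rep1) = 55971 / 59.27 = 944.3395
CPM(well-watered rep2) = 22283 / 29.50 = 755.3559
CPM(drought-stressed rep1) = 35664 / 29.36 = 1214.7139
CPM(drought-stressed rep2) = 21467 / 14.61 = 1469.3361
mean CPM(well-watered) = 849.8477; mean CPM(drought-stressed) = 1342.0250
Fold change = 1342.0250 / 849.8477 = 1.57914
log2(1.57914) = 0.6591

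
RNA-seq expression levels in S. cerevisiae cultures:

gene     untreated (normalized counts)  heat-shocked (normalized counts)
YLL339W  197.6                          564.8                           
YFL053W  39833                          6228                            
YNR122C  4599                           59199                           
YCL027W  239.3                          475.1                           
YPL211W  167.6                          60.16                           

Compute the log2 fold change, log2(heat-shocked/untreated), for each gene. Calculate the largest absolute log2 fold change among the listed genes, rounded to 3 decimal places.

3.686

log2(564.8/197.6) = 1.515  (YLL339W)
log2(6228/39833) = -2.677  (YFL053W)
log2(59199/4599) = 3.686  (YNR122C)
log2(475.1/239.3) = 0.989  (YCL027W)
log2(60.16/167.6) = -1.478  (YPL211W)
The largest magnitude belongs to YNR122C.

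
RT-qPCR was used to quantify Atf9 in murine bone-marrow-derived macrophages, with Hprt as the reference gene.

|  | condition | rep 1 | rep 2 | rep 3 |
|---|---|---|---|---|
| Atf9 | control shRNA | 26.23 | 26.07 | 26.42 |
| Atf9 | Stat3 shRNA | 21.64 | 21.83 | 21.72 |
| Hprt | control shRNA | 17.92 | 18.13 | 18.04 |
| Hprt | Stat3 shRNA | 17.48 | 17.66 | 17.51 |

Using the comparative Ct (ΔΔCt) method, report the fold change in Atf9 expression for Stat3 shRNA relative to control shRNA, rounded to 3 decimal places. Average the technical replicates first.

Mean Ct: Atf9 control shRNA 26.240; Atf9 Stat3 shRNA 21.730; Hprt control shRNA 18.030; Hprt Stat3 shRNA 17.550
ΔCt(control shRNA) = 26.240 − 18.030 = 8.210
ΔCt(Stat3 shRNA) = 21.730 − 17.550 = 4.180
ΔΔCt = 4.180 − 8.210 = -4.030
Fold change = 2^(−(-4.030)) = 2^4.030 = 16.3362

16.336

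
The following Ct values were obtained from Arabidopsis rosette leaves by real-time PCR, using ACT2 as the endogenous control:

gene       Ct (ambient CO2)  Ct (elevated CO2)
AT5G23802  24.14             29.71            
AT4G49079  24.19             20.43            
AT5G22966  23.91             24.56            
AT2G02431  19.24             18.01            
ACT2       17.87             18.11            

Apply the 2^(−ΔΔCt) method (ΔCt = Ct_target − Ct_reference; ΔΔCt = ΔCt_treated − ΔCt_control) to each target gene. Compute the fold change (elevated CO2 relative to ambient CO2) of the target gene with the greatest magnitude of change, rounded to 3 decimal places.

AT5G23802: ΔΔCt = (29.71−18.11) − (24.14−17.87) = 11.60 − 6.27 = 5.33; fold change = 2^-5.33 = 0.025
AT4G49079: ΔΔCt = (20.43−18.11) − (24.19−17.87) = 2.32 − 6.32 = -4.00; fold change = 2^4.00 = 16.000
AT5G22966: ΔΔCt = (24.56−18.11) − (23.91−17.87) = 6.45 − 6.04 = 0.41; fold change = 2^-0.41 = 0.753
AT2G02431: ΔΔCt = (18.01−18.11) − (19.24−17.87) = -0.10 − 1.37 = -1.47; fold change = 2^1.47 = 2.770
AT5G23802 has the largest |ΔΔCt| = 5.33.

0.025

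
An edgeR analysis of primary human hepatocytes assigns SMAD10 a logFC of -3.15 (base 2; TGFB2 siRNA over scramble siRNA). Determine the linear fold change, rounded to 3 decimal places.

Fold change = 2^(-3.15) = 0.1127
That is, SMAD10 drops to 11.3% of the scramble siRNA level.

0.113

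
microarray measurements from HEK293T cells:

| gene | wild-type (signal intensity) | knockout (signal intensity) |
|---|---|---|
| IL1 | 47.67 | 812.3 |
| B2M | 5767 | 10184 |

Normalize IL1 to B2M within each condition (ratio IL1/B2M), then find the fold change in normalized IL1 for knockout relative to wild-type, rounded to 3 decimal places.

9.649

IL1/B2M (wild-type) = 47.67 / 5767 = 0.008266
IL1/B2M (knockout) = 812.3 / 10184 = 0.079762
Fold change = 0.079762 / 0.008266 = 9.6495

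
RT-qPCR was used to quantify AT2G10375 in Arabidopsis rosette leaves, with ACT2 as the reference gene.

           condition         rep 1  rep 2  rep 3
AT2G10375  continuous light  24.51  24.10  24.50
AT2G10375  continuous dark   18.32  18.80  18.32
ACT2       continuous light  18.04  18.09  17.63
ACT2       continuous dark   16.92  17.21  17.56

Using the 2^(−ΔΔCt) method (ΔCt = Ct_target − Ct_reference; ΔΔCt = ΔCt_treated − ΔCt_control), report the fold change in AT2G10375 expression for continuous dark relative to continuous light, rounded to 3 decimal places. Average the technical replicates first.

36.758

Mean Ct: AT2G10375 continuous light 24.370; AT2G10375 continuous dark 18.480; ACT2 continuous light 17.920; ACT2 continuous dark 17.230
ΔCt(continuous light) = 24.370 − 17.920 = 6.450
ΔCt(continuous dark) = 18.480 − 17.230 = 1.250
ΔΔCt = 1.250 − 6.450 = -5.200
Fold change = 2^(−(-5.200)) = 2^5.200 = 36.7583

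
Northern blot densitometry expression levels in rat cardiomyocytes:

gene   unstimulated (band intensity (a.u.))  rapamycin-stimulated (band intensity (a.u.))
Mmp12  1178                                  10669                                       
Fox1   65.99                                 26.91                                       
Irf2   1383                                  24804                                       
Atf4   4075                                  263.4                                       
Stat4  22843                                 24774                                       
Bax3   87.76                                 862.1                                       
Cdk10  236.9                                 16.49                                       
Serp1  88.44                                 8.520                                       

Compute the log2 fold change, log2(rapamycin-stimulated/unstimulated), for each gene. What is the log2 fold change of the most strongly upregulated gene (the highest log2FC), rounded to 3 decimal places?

log2(10669/1178) = 3.179  (Mmp12)
log2(26.91/65.99) = -1.294  (Fox1)
log2(24804/1383) = 4.165  (Irf2)
log2(263.4/4075) = -3.951  (Atf4)
log2(24774/22843) = 0.117  (Stat4)
log2(862.1/87.76) = 3.296  (Bax3)
log2(16.49/236.9) = -3.845  (Cdk10)
log2(8.520/88.44) = -3.376  (Serp1)
Irf2 is most strongly upregulated.

4.165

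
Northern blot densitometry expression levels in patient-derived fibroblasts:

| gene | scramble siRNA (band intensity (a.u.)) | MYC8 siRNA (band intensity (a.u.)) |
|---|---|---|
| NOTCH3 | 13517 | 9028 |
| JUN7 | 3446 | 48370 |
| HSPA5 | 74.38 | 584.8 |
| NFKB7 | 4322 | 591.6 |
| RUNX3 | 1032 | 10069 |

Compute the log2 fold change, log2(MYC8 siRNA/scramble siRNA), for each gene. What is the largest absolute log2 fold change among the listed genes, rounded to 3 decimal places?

3.811

log2(9028/13517) = -0.582  (NOTCH3)
log2(48370/3446) = 3.811  (JUN7)
log2(584.8/74.38) = 2.975  (HSPA5)
log2(591.6/4322) = -2.869  (NFKB7)
log2(10069/1032) = 3.286  (RUNX3)
The largest magnitude belongs to JUN7.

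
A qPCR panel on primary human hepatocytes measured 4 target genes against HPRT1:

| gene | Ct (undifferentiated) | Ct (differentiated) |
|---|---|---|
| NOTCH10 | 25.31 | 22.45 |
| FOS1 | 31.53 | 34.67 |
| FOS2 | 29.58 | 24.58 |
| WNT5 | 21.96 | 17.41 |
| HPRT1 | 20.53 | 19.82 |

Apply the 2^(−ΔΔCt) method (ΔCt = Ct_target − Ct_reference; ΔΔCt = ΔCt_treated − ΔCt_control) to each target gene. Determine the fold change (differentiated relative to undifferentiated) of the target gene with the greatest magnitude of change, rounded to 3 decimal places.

NOTCH10: ΔΔCt = (22.45−19.82) − (25.31−20.53) = 2.63 − 4.78 = -2.15; fold change = 2^2.15 = 4.438
FOS1: ΔΔCt = (34.67−19.82) − (31.53−20.53) = 14.85 − 11.00 = 3.85; fold change = 2^-3.85 = 0.069
FOS2: ΔΔCt = (24.58−19.82) − (29.58−20.53) = 4.76 − 9.05 = -4.29; fold change = 2^4.29 = 19.562
WNT5: ΔΔCt = (17.41−19.82) − (21.96−20.53) = -2.41 − 1.43 = -3.84; fold change = 2^3.84 = 14.320
FOS2 has the largest |ΔΔCt| = 4.29.

19.562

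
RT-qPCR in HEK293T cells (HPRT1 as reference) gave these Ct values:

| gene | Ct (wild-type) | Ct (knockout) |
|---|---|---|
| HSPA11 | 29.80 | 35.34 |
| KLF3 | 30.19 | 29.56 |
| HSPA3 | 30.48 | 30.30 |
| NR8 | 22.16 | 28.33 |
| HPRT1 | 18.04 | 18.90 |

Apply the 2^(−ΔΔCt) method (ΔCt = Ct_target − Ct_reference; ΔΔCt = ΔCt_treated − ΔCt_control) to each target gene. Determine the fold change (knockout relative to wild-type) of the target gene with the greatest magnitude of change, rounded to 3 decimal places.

0.025

HSPA11: ΔΔCt = (35.34−18.90) − (29.80−18.04) = 16.44 − 11.76 = 4.68; fold change = 2^-4.68 = 0.039
KLF3: ΔΔCt = (29.56−18.90) − (30.19−18.04) = 10.66 − 12.15 = -1.49; fold change = 2^1.49 = 2.809
HSPA3: ΔΔCt = (30.30−18.90) − (30.48−18.04) = 11.40 − 12.44 = -1.04; fold change = 2^1.04 = 2.056
NR8: ΔΔCt = (28.33−18.90) − (22.16−18.04) = 9.43 − 4.12 = 5.31; fold change = 2^-5.31 = 0.025
NR8 has the largest |ΔΔCt| = 5.31.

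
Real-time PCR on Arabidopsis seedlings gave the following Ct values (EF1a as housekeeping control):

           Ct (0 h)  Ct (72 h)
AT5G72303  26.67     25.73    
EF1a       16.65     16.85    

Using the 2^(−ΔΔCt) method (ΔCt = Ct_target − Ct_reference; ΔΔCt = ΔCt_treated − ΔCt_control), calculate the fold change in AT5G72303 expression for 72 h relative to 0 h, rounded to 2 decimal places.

2.20

ΔCt(0 h) = 26.670 − 16.650 = 10.020
ΔCt(72 h) = 25.730 − 16.850 = 8.880
ΔΔCt = 8.880 − 10.020 = -1.140
Fold change = 2^(−(-1.140)) = 2^1.140 = 2.204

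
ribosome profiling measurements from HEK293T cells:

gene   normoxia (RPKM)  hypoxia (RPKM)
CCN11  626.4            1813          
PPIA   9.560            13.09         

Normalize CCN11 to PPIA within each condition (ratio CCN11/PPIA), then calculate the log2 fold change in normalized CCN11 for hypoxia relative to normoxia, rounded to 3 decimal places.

CCN11/PPIA (normoxia) = 626.4 / 9.560 = 65.523
CCN11/PPIA (hypoxia) = 1813 / 13.09 = 138.5
Fold change = 138.5 / 65.523 = 2.1138
log2(2.1138) = 1.0798

1.080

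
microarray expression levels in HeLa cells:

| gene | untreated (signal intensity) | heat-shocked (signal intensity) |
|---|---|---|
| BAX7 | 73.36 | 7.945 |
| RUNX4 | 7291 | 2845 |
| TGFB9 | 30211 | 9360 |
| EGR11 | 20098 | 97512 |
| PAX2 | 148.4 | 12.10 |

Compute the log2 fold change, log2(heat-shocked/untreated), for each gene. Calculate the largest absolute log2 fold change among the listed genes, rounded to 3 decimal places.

3.616

log2(7.945/73.36) = -3.207  (BAX7)
log2(2845/7291) = -1.358  (RUNX4)
log2(9360/30211) = -1.690  (TGFB9)
log2(97512/20098) = 2.279  (EGR11)
log2(12.10/148.4) = -3.616  (PAX2)
The largest magnitude belongs to PAX2.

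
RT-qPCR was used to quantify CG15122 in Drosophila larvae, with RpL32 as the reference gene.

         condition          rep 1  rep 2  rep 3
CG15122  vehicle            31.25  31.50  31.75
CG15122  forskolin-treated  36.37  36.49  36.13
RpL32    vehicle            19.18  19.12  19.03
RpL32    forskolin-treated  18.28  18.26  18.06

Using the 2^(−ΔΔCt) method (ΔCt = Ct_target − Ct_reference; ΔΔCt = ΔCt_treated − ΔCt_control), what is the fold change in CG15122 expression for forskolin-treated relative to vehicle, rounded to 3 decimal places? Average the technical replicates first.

0.019

Mean Ct: CG15122 vehicle 31.500; CG15122 forskolin-treated 36.330; RpL32 vehicle 19.110; RpL32 forskolin-treated 18.200
ΔCt(vehicle) = 31.500 − 19.110 = 12.390
ΔCt(forskolin-treated) = 36.330 − 18.200 = 18.130
ΔΔCt = 18.130 − 12.390 = 5.740
Fold change = 2^(−5.740) = 0.0187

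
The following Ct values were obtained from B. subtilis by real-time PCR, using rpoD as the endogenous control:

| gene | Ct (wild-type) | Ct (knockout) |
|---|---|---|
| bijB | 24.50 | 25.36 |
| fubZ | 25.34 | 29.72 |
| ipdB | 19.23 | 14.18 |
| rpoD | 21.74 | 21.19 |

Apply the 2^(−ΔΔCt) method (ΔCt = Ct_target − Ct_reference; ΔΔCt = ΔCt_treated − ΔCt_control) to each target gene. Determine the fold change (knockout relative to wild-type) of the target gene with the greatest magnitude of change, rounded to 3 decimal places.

bijB: ΔΔCt = (25.36−21.19) − (24.50−21.74) = 4.17 − 2.76 = 1.41; fold change = 2^-1.41 = 0.376
fubZ: ΔΔCt = (29.72−21.19) − (25.34−21.74) = 8.53 − 3.60 = 4.93; fold change = 2^-4.93 = 0.033
ipdB: ΔΔCt = (14.18−21.19) − (19.23−21.74) = -7.01 − (-2.51) = -4.50; fold change = 2^4.50 = 22.627
fubZ has the largest |ΔΔCt| = 4.93.

0.033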